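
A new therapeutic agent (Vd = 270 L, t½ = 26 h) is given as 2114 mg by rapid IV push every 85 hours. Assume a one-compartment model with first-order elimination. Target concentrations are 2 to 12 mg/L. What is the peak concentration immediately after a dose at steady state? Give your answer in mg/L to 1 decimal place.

τ/t½ = 85/26 ≈ 3.2692, so fraction remaining f = (1/2)^(85/26) ≈ 0.1037.
At steady state, accumulation factor R = 1/(1 − e^(−kτ)) ≈ 1.1157.
Each bolus raises the concentration by D/Vd = 2114/270 ≈ 7.830 mg/L.
Cmax,ss = C₀/(1 − f) ≈ 7.830/0.8963 ≈ 8.736 mg/L.
Peak 8.7 mg/L vs MTC 12 mg/L: below toxic threshold.

8.7 mg/L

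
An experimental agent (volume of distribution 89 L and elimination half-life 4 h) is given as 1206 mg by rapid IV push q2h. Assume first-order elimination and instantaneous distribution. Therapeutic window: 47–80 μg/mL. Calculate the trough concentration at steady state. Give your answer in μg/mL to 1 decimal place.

32.7 μg/mL

τ/t½ = 2/4 ≈ 0.5, so fraction remaining f = (1/2)^(2/4) ≈ 0.7071.
Single-dose peak C₀ = D/Vd = 1206/89 ≈ 13.551 μg/mL.
Steady-state trough Cmin,ss = C₀·f/(1−f) ≈ 13.551 × 0.7071/0.2929 ≈ 32.714 μg/mL.
Trough 32.7 μg/mL vs MEC 47 μg/mL: subtherapeutic.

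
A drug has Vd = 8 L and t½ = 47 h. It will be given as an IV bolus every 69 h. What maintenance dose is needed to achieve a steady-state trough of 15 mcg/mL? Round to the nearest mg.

212 mg

τ/t½ = 69/47 ≈ 1.4681, so f = (1/2)^(69/47) ≈ 0.361462.
Cmin,ss = (D/Vd)·f/(1−f), so D = Cmin,ss·Vd·(1−f)/f.
D = 15 × 8 × (1−f)/f ≈ 15 × 8 × 1.76654 ≈ 211.98 mg.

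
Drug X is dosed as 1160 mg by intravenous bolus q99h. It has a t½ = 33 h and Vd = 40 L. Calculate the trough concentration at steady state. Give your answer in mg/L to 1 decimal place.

4.1 mg/L

The dosing interval is 3 half-lives, so f = 2^(−3) = 0.125.
At steady state, R = 1/(1 − 0.125) = 8/7.
Single-dose peak C₀ = D/Vd = 1160/40 = 29 mg/L.
Steady-state peak Cmax,ss = C₀·R = 29 × 8/7 ≈ 33.143 mg/L.
Steady-state trough Cmin,ss = Cmax,ss·f ≈ 33.143 × 0.125 ≈ 4.143 mg/L.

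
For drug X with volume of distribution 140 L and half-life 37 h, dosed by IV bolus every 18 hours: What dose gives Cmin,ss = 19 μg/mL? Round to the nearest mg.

1067 mg

τ/t½ = 18/37 ≈ 0.48649, so f = (1/2)^(18/37) ≈ 0.713761.
Cmin,ss = (D/Vd)·f/(1−f), so D = Cmin,ss·Vd·(1−f)/f.
D = 19 × 140 × (1−f)/f ≈ 19 × 140 × 0.40103 ≈ 1066.74 mg.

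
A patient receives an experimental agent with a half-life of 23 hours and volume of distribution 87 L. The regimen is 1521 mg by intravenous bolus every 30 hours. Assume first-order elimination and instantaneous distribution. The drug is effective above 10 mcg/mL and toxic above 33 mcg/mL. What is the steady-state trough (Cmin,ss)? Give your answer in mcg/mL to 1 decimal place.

k = ln2/t½ = ln2/23 ≈ 0.030137 h⁻¹; fraction remaining f = e^(−kτ) = e^(−0.030137×30) ≈ 0.4049.
Each bolus raises the concentration by D/Vd = 1521/87 ≈ 17.483 mcg/mL.
Steady-state trough Cmin,ss = C₀·f/(1−f) ≈ 17.483 × 0.4049/0.5951 ≈ 11.895 mcg/mL.
Trough 11.9 mcg/mL vs MEC 10 mcg/mL: adequate.

11.9 mcg/mL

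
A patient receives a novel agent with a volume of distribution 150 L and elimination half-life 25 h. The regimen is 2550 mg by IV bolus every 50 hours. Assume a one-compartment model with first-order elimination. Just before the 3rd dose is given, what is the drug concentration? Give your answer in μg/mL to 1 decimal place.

5.3 μg/mL

f = (1/2)^(τ/t½) = (1/2)^(50/25) ≈ 0.2500.
C₀ = D/Vd = 2550/150 ≈ 17.000 μg/mL.
Before the 3rd dose, 2 doses have been given. Superposition: Cmin = C₀·(f + f²).
≈ 17.000 × (0.2500 + 0.0625) ≈ 17.000 × 0.3125 ≈ 5.312 μg/mL.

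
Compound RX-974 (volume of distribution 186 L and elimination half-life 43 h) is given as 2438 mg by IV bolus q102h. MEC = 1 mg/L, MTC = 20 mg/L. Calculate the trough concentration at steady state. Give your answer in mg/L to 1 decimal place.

3.1 mg/L

Over one 102-h interval, 102/43 ≈ 2.3721 half-lives elapse, leaving f ≈ 0.1932 of each dose.
Accumulation ratio R = 1/(1 − f) ≈ 1/0.8068 ≈ 1.2395.
Single-dose peak C₀ = D/Vd = 2438/186 ≈ 13.108 mg/L.
Steady-state peak Cmax,ss = C₀·R ≈ 13.108 × 1.2395 ≈ 16.247 mg/L.
One interval later, Cmin,ss = Cmax,ss·e^(−kτ) ≈ 16.247 × 0.1932 ≈ 3.139 mg/L.
Trough 3.1 mg/L vs MEC 1 mg/L: adequate.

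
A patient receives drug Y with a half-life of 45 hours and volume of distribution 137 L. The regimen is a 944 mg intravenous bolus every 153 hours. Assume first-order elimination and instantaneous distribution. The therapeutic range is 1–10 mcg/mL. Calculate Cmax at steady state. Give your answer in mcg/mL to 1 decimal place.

7.6 mcg/mL

τ/t½ = 153/45 ≈ 3.4, so fraction remaining f = (1/2)^(153/45) ≈ 0.0947.
Accumulation ratio R = 1/(1 − f) ≈ 1/0.9053 ≈ 1.1046.
Single-dose peak C₀ = D/Vd = 944/137 ≈ 6.891 mcg/mL.
Steady-state peak Cmax,ss = C₀·R ≈ 6.891 × 1.1046 ≈ 7.612 mcg/mL.
Peak 7.6 mcg/mL vs MTC 10 mcg/mL: below toxic threshold.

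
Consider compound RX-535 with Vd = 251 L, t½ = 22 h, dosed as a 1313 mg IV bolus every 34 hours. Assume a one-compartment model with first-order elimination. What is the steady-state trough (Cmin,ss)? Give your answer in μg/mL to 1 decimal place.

2.7 μg/mL

k = ln2/t½ = ln2/22 ≈ 0.031507 h⁻¹; fraction remaining f = e^(−kτ) = e^(−0.031507×34) ≈ 0.3426.
Each bolus raises the concentration by D/Vd = 1313/251 ≈ 5.231 μg/mL.
Steady-state trough Cmin,ss = C₀·f/(1−f) ≈ 5.231 × 0.3426/0.6574 ≈ 2.726 μg/mL.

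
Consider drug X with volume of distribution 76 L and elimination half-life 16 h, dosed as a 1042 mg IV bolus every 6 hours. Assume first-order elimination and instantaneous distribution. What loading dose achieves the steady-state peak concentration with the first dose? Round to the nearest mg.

f = (1/2)^(6/16) ≈ 0.771105; accumulation ratio R = 1/(1−f) ≈ 4.36882.
Loading dose to hit Cmax,ss on first dose: D_load = D_maint·R ≈ 1042 × 4.36882 ≈ 4552.31 mg.

4552 mg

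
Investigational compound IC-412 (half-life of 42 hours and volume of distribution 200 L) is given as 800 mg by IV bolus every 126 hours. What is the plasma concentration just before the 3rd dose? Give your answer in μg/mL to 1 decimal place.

f = (1/2)^(τ/t½) = (1/2)^(126/42) ≈ 0.1250.
C₀ = D/Vd = 800/200 ≈ 4.000 μg/mL.
Before the 3rd dose, 2 doses have been given. Superposition: Cmin = C₀·(f + f²).
≈ 4.000 × (0.1250 + 0.0156) ≈ 4.000 × 0.1406 ≈ 0.562 μg/mL.

0.6 μg/mL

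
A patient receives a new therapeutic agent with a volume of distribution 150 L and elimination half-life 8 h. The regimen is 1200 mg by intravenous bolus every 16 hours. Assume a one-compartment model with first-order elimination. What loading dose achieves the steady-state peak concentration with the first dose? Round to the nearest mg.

1600 mg

f = (1/2)^(16/8) ≈ 0.250000; accumulation ratio R = 1/(1−f) ≈ 1.33333.
Loading dose to hit Cmax,ss on first dose: D_load = D_maint·R ≈ 1200 × 1.33333 ≈ 1600.00 mg.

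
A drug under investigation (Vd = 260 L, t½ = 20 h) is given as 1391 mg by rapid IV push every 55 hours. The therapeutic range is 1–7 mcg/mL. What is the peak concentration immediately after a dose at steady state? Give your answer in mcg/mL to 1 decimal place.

Over one 55-h interval, 55/20 ≈ 2.75 half-lives elapse, leaving f ≈ 0.1487 of each dose.
Accumulation ratio R = 1/(1 − f) ≈ 1/0.8513 ≈ 1.1747.
Each bolus raises the concentration by D/Vd = 1391/260 ≈ 5.350 mcg/mL.
Cmax,ss = C₀/(1 − f) ≈ 5.350/0.8513 ≈ 6.285 mcg/mL.
Peak 6.3 mcg/mL vs MTC 7 mcg/mL: below toxic threshold.

6.3 mcg/mL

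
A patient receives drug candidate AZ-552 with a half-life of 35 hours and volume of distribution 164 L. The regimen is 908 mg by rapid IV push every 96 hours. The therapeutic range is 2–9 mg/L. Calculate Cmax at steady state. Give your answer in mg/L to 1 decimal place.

6.5 mg/L

τ/t½ = 96/35 ≈ 2.7429, so fraction remaining f = (1/2)^(96/35) ≈ 0.1494.
At steady state, accumulation factor R = 1/(1 − e^(−kτ)) ≈ 1.1756.
Single-dose peak C₀ = D/Vd = 908/164 ≈ 5.537 mg/L.
Steady-state peak Cmax,ss = C₀·R ≈ 5.537 × 1.1756 ≈ 6.509 mg/L.
Peak 6.5 mg/L vs MTC 9 mg/L: below toxic threshold.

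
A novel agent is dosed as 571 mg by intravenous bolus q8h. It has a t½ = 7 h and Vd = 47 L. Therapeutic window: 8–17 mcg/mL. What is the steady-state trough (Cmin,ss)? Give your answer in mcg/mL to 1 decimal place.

10.1 mcg/mL

k = ln2/t½ = ln2/7 ≈ 0.099021 h⁻¹; fraction remaining f = e^(−kτ) = e^(−0.099021×8) ≈ 0.4529.
At steady state, accumulation factor R = 1/(1 − e^(−kτ)) ≈ 1.8278.
Single-dose peak C₀ = D/Vd = 571/47 ≈ 12.149 mcg/mL.
Steady-state peak Cmax,ss = C₀·R ≈ 12.149 × 1.8278 ≈ 22.206 mcg/mL.
Steady-state trough Cmin,ss = Cmax,ss·f ≈ 22.206 × 0.4529 ≈ 10.057 mcg/mL.
Trough 10.1 mcg/mL vs MEC 8 mcg/mL: adequate.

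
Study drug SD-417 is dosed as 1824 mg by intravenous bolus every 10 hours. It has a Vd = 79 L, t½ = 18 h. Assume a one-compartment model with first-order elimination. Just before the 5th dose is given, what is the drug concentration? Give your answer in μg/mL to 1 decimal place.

38.6 μg/mL

f = (1/2)^(τ/t½) = (1/2)^(10/18) ≈ 0.6804.
C₀ = D/Vd = 1824/79 ≈ 23.089 μg/mL.
Before the 5th dose, 4 doses have been given. Superposition: Cmin = C₀·(f + f² + … + f^4).
≈ 23.089 × (0.6804 + 0.4629 + 0.3150 + 0.2143) ≈ 23.089 × 1.6726 ≈ 38.619 μg/mL.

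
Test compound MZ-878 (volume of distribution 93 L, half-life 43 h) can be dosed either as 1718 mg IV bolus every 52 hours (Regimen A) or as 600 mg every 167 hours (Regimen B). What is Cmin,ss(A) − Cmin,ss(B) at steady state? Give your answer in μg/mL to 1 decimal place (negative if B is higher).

Regimen A: f = (1/2)^(52/43) ≈ 0.4325; Cmin,ss = (1718/93)·f/(1−f) ≈ 14.079 μg/mL.
Regimen B: f = (1/2)^(167/43) ≈ 0.0677; Cmin,ss = (600/93)·f/(1−f) ≈ 0.468 μg/mL.
Difference ≈ 14.079 − 0.468 ≈ 13.611 μg/mL.

13.6 μg/mL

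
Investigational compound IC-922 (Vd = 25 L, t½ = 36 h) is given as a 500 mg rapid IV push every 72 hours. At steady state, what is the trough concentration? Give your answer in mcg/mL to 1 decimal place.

6.7 mcg/mL

The dosing interval is 2 half-lives, so f = 2^(−2) = 0.25.
Accumulation ratio R = 1/(1 − f) = 1/0.75 = 4/3.
Single-dose peak C₀ = D/Vd = 500/25 = 20 mcg/mL.
Steady-state peak Cmax,ss = C₀·R = 20 × 4/3 ≈ 26.667 mcg/mL.
Steady-state trough Cmin,ss = Cmax,ss·f ≈ 26.667 × 0.25 ≈ 6.667 mcg/mL.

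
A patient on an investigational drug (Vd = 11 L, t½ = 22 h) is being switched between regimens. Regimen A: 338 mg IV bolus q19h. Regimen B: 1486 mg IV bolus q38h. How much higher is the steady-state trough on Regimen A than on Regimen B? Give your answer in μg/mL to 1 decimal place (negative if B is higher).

-21.0 μg/mL

Regimen A: f = (1/2)^(19/22) ≈ 0.5496; Cmin,ss = (338/11)·f/(1−f) ≈ 37.495 μg/mL.
Regimen B: f = (1/2)^(38/22) ≈ 0.3020; Cmin,ss = (1486/11)·f/(1−f) ≈ 58.449 μg/mL.
Difference ≈ 37.495 − 58.449 ≈ -20.954 μg/mL.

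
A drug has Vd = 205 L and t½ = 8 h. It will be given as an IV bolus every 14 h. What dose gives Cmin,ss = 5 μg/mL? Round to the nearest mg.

2423 mg

τ/t½ = 14/8 ≈ 1.75, so f = (1/2)^(14/8) ≈ 0.297302.
Cmin,ss = (D/Vd)·f/(1−f), so D = Cmin,ss·Vd·(1−f)/f.
D = 5 × 205 × (1−f)/f ≈ 5 × 205 × 2.36358 ≈ 2422.67 mg.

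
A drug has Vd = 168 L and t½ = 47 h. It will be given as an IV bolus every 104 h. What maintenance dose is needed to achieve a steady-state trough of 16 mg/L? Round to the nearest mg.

9773 mg

τ/t½ = 104/47 ≈ 2.2128, so f = (1/2)^(104/47) ≈ 0.215720.
Cmin,ss = (D/Vd)·f/(1−f), so D = Cmin,ss·Vd·(1−f)/f.
D = 16 × 168 × (1−f)/f ≈ 16 × 168 × 3.63564 ≈ 9772.60 mg.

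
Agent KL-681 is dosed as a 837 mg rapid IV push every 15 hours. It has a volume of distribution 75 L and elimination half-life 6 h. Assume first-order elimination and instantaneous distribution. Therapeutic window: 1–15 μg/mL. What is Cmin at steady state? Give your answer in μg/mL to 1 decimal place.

2.4 μg/mL

Over one 15-h interval, 15/6 ≈ 2.5 half-lives elapse, leaving f ≈ 0.1768 of each dose.
Accumulation ratio R = 1/(1 − f) ≈ 1/0.8232 ≈ 1.2148.
Each bolus raises the concentration by D/Vd = 837/75 ≈ 11.160 μg/mL.
Cmax,ss = C₀/(1 − f) ≈ 11.160/0.8232 ≈ 13.557 μg/mL.
One interval later, Cmin,ss = Cmax,ss·e^(−kτ) ≈ 13.557 × 0.1768 ≈ 2.397 μg/mL.
Trough 2.4 μg/mL vs MEC 1 μg/mL: adequate.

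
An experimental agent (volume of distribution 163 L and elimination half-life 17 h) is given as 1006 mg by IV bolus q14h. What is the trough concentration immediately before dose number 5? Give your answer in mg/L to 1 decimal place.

f = (1/2)^(τ/t½) = (1/2)^(14/17) ≈ 0.5651.
C₀ = D/Vd = 1006/163 ≈ 6.172 mg/L.
Before the 5th dose, 4 doses have been given. Superposition: Cmin = C₀·(f + f² + … + f^4).
≈ 6.172 × (0.5651 + 0.3193 + 0.1805 + 0.1020) ≈ 6.172 × 1.1669 ≈ 7.202 mg/L.

7.2 mg/L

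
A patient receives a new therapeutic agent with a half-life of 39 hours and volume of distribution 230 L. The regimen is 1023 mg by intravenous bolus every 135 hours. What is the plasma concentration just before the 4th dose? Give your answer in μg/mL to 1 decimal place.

0.4 μg/mL

f = (1/2)^(τ/t½) = (1/2)^(135/39) ≈ 0.0908.
C₀ = D/Vd = 1023/230 ≈ 4.448 μg/mL.
Before the 4th dose, 3 doses have been given. Superposition: Cmin = C₀·(f + f² + … + f^3).
≈ 4.448 × (0.0908 + 0.0082 + 0.0007) ≈ 4.448 × 0.0997 ≈ 0.443 μg/mL.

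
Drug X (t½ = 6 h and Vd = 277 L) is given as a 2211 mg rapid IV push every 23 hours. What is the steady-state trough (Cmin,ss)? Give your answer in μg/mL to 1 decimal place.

0.6 μg/mL

τ/t½ = 23/6 ≈ 3.8333, so fraction remaining f = (1/2)^(23/6) ≈ 0.0702.
At steady state, accumulation factor R = 1/(1 − e^(−kτ)) ≈ 1.0755.
Each bolus raises the concentration by D/Vd = 2211/277 ≈ 7.982 μg/mL.
Cmax,ss = C₀/(1 − f) ≈ 7.982/0.9298 ≈ 8.585 μg/mL.
Steady-state trough Cmin,ss = Cmax,ss·f ≈ 8.585 × 0.0702 ≈ 0.603 μg/mL.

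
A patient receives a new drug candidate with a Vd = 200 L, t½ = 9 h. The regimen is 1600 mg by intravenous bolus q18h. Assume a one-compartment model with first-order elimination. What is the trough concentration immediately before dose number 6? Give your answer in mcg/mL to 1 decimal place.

f = (1/2)^(τ/t½) = (1/2)^(18/9) ≈ 0.2500.
C₀ = D/Vd = 1600/200 ≈ 8.000 mcg/mL.
Before the 6th dose, 5 doses have been given. Superposition: Cmin = C₀·(f + f² + … + f^5).
≈ 8.000 × (0.2500 + 0.0625 + 0.0156 + 0.0039 + 0.0010) ≈ 8.000 × 0.3330 ≈ 2.664 mcg/mL.

2.7 mcg/mL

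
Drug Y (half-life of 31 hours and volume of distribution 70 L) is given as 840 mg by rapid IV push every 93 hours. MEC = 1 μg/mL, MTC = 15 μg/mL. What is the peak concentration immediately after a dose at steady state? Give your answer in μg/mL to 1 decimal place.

13.7 μg/mL

τ = 93 h = 3 half-lives, so f = (1/2)^3 = 0.125.
At steady state, R = 1/(1 − 0.125) = 8/7.
Single-dose peak C₀ = D/Vd = 840/70 = 12 μg/mL.
Steady-state peak Cmax,ss = C₀·R = 12 × 8/7 ≈ 13.714 μg/mL.
Peak 13.7 μg/mL vs MTC 15 μg/mL: below toxic threshold.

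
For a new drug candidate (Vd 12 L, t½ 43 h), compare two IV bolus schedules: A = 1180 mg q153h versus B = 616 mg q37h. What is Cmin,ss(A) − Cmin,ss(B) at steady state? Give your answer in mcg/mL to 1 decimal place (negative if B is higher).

-53.8 mcg/mL

Regimen A: f = (1/2)^(153/43) ≈ 0.0849; Cmin,ss = (1180/12)·f/(1−f) ≈ 9.123 mcg/mL.
Regimen B: f = (1/2)^(37/43) ≈ 0.5508; Cmin,ss = (616/12)·f/(1−f) ≈ 62.944 mcg/mL.
Difference ≈ 9.123 − 62.944 ≈ -53.821 mcg/mL.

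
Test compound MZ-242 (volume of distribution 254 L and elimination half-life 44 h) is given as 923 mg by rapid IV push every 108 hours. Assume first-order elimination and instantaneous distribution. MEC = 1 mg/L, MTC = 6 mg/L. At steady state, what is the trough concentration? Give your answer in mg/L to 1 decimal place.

τ/t½ = 108/44 ≈ 2.4545, so fraction remaining f = (1/2)^(108/44) ≈ 0.1824.
At steady state, accumulation factor R = 1/(1 − e^(−kτ)) ≈ 1.2231.
Single-dose peak C₀ = D/Vd = 923/254 ≈ 3.634 mg/L.
Steady-state peak Cmax,ss = C₀·R ≈ 3.634 × 1.2231 ≈ 4.445 mg/L.
One interval later, Cmin,ss = Cmax,ss·e^(−kτ) ≈ 4.445 × 0.1824 ≈ 0.811 mg/L.
Trough 0.8 mg/L vs MEC 1 mg/L: subtherapeutic.

0.8 mg/L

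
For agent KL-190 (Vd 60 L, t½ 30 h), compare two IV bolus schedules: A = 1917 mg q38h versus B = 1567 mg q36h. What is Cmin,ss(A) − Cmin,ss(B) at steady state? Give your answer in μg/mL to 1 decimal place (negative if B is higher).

2.6 μg/mL

Regimen A: f = (1/2)^(38/30) ≈ 0.4156; Cmin,ss = (1917/60)·f/(1−f) ≈ 22.721 μg/mL.
Regimen B: f = (1/2)^(36/30) ≈ 0.4353; Cmin,ss = (1567/60)·f/(1−f) ≈ 20.132 μg/mL.
Difference ≈ 22.721 − 20.132 ≈ 2.589 μg/mL.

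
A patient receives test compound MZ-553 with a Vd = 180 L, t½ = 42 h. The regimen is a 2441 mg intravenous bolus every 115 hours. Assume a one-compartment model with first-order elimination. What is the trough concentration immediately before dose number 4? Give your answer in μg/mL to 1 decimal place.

f = (1/2)^(τ/t½) = (1/2)^(115/42) ≈ 0.1499.
C₀ = D/Vd = 2441/180 ≈ 13.561 μg/mL.
Before the 4th dose, 3 doses have been given. Superposition: Cmin = C₀·(f + f² + … + f^3).
≈ 13.561 × (0.1499 + 0.0225 + 0.0034) ≈ 13.561 × 0.1758 ≈ 2.384 μg/mL.

2.4 μg/mL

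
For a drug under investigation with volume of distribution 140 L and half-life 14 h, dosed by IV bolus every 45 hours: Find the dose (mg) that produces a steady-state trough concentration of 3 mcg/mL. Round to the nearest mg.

3478 mg

τ/t½ = 45/14 ≈ 3.2143, so f = (1/2)^(45/14) ≈ 0.107747.
Cmin,ss = (D/Vd)·f/(1−f), so D = Cmin,ss·Vd·(1−f)/f.
D = 3 × 140 × (1−f)/f ≈ 3 × 140 × 8.28100 ≈ 3478.02 mg.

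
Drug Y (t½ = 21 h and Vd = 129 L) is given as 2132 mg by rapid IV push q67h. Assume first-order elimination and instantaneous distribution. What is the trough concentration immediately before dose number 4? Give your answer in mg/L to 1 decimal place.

2.0 mg/L

f = (1/2)^(τ/t½) = (1/2)^(67/21) ≈ 0.1095.
C₀ = D/Vd = 2132/129 ≈ 16.527 mg/L.
Before the 4th dose, 3 doses have been given. Superposition: Cmin = C₀·(f + f² + … + f^3).
≈ 16.527 × (0.1095 + 0.0120 + 0.0013) ≈ 16.527 × 0.1228 ≈ 2.030 mg/L.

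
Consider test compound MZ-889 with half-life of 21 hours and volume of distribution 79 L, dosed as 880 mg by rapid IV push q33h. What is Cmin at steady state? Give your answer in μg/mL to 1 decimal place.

Over one 33-h interval, 33/21 ≈ 1.5714 half-lives elapse, leaving f ≈ 0.3365 of each dose.
At steady state, accumulation factor R = 1/(1 − e^(−kτ)) ≈ 1.5072.
Single-dose peak C₀ = D/Vd = 880/79 ≈ 11.139 μg/mL.
Steady-state peak Cmax,ss = C₀·R ≈ 11.139 × 1.5072 ≈ 16.789 μg/mL.
One interval later, Cmin,ss = Cmax,ss·e^(−kτ) ≈ 16.789 × 0.3365 ≈ 5.649 μg/mL.

5.6 μg/mL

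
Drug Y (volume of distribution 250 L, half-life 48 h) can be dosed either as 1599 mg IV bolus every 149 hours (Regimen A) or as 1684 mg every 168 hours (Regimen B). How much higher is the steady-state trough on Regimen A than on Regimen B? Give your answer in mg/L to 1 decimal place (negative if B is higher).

Regimen A: f = (1/2)^(149/48) ≈ 0.1163; Cmin,ss = (1599/250)·f/(1−f) ≈ 0.842 mg/L.
Regimen B: f = (1/2)^(168/48) ≈ 0.0884; Cmin,ss = (1684/250)·f/(1−f) ≈ 0.653 mg/L.
Difference ≈ 0.842 − 0.653 ≈ 0.189 mg/L.

0.2 mg/L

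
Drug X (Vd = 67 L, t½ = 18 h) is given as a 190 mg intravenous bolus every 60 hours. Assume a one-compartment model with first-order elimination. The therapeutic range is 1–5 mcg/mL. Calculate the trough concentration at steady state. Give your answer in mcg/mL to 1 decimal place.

k = ln2/t½ = ln2/18 ≈ 0.038508 h⁻¹; fraction remaining f = e^(−kτ) = e^(−0.038508×60) ≈ 0.0992.
Single-dose peak C₀ = D/Vd = 190/67 ≈ 2.836 mcg/mL.
Steady-state trough Cmin,ss = C₀·f/(1−f) ≈ 2.836 × 0.0992/0.9008 ≈ 0.312 mcg/mL.
Trough 0.3 mcg/mL vs MEC 1 mcg/mL: subtherapeutic.

0.3 mcg/mL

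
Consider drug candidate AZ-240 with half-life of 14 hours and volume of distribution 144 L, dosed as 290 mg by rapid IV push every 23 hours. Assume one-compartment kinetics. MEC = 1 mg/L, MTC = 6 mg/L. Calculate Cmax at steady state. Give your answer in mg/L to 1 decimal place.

τ/t½ = 23/14 ≈ 1.6429, so fraction remaining f = (1/2)^(23/14) ≈ 0.3202.
At steady state, accumulation factor R = 1/(1 − e^(−kτ)) ≈ 1.4710.
Single-dose peak C₀ = D/Vd = 290/144 ≈ 2.014 mg/L.
Steady-state peak Cmax,ss = C₀·R ≈ 2.014 × 1.4710 ≈ 2.963 mg/L.
Peak 3.0 mg/L vs MTC 6 mg/L: below toxic threshold.

3.0 mg/L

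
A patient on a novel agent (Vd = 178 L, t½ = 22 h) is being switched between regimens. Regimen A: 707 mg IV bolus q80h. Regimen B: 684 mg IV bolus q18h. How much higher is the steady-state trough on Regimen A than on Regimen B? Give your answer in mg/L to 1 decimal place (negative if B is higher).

Regimen A: f = (1/2)^(80/22) ≈ 0.0804; Cmin,ss = (707/178)·f/(1−f) ≈ 0.347 mg/L.
Regimen B: f = (1/2)^(18/22) ≈ 0.5672; Cmin,ss = (684/178)·f/(1−f) ≈ 5.036 mg/L.
Difference ≈ 0.347 − 5.036 ≈ -4.689 mg/L.

-4.7 mg/L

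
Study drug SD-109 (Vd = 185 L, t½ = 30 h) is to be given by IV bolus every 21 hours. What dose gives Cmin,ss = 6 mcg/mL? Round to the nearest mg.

τ/t½ = 21/30 ≈ 0.7, so f = (1/2)^(21/30) ≈ 0.615572.
Cmin,ss = (D/Vd)·f/(1−f), so D = Cmin,ss·Vd·(1−f)/f.
D = 6 × 185 × (1−f)/f ≈ 6 × 185 × 0.62451 ≈ 693.21 mg.

693 mg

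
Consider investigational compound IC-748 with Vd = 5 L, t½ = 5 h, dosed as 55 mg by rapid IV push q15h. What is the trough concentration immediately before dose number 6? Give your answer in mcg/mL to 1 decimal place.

f = (1/2)^(τ/t½) = (1/2)^(15/5) ≈ 0.1250.
C₀ = D/Vd = 55/5 ≈ 11.000 mcg/mL.
Before the 6th dose, 5 doses have been given. Superposition: Cmin = C₀·(f + f² + … + f^5).
≈ 11.000 × (0.1250 + 0.0156 + 0.0020 + 0.0002 + 0.0000) ≈ 11.000 × 0.1428 ≈ 1.571 mcg/mL.

1.6 mcg/mL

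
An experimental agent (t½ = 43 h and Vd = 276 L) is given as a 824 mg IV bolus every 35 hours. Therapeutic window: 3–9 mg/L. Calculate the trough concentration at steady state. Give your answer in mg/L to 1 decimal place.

3.9 mg/L

Over one 35-h interval, 35/43 ≈ 0.81395 half-lives elapse, leaving f ≈ 0.5688 of each dose.
At steady state, accumulation factor R = 1/(1 − e^(−kτ)) ≈ 2.3191.
Each bolus raises the concentration by D/Vd = 824/276 ≈ 2.986 mg/L.
Cmax,ss = C₀/(1 − f) ≈ 2.986/0.4312 ≈ 6.925 mg/L.
One interval later, Cmin,ss = Cmax,ss·e^(−kτ) ≈ 6.925 × 0.5688 ≈ 3.939 mg/L.
Trough 3.9 mg/L vs MEC 3 mg/L: adequate.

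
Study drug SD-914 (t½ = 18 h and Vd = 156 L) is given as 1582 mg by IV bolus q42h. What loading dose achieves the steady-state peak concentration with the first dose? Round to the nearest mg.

1974 mg

f = (1/2)^(42/18) ≈ 0.198425; accumulation ratio R = 1/(1−f) ≈ 1.24754.
Loading dose to hit Cmax,ss on first dose: D_load = D_maint·R ≈ 1582 × 1.24754 ≈ 1973.61 mg.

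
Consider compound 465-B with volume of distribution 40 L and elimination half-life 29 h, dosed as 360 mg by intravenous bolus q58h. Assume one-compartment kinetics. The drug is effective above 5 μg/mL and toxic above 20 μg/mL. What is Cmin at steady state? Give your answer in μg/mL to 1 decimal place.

3.0 μg/mL

The dosing interval is 2 half-lives, so f = 2^(−2) = 0.25.
Accumulation ratio R = 1/(1 − f) = 1/0.75 = 4/3.
Single-dose peak C₀ = D/Vd = 360/40 = 9 μg/mL.
Steady-state peak Cmax,ss = C₀·R = 9 × 4/3 ≈ 12.000 μg/mL.
Steady-state trough Cmin,ss = Cmax,ss·f ≈ 12.000 × 0.25 ≈ 3.000 μg/mL.
Trough 3.0 μg/mL vs MEC 5 μg/mL: subtherapeutic.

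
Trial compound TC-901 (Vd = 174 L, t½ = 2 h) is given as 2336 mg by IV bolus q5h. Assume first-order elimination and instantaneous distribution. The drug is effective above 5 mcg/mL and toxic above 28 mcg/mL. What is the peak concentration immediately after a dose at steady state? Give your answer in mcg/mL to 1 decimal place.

16.3 mcg/mL

k = ln2/t½ = ln2/2 ≈ 0.346574 h⁻¹; fraction remaining f = e^(−kτ) = e^(−0.346574×5) ≈ 0.1768.
Accumulation ratio R = 1/(1 − f) ≈ 1/0.8232 ≈ 1.2148.
Each bolus raises the concentration by D/Vd = 2336/174 ≈ 13.425 mcg/mL.
Cmax,ss = C₀/(1 − f) ≈ 13.425/0.8232 ≈ 16.308 mcg/mL.
Peak 16.3 mcg/mL vs MTC 28 mcg/mL: below toxic threshold.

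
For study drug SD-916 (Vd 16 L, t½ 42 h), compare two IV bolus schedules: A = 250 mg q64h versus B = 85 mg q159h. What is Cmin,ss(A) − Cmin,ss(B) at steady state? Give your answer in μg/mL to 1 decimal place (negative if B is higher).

Regimen A: f = (1/2)^(64/42) ≈ 0.3478; Cmin,ss = (250/16)·f/(1−f) ≈ 8.332 μg/mL.
Regimen B: f = (1/2)^(159/42) ≈ 0.0725; Cmin,ss = (85/16)·f/(1−f) ≈ 0.415 μg/mL.
Difference ≈ 8.332 − 0.415 ≈ 7.917 μg/mL.

7.9 μg/mL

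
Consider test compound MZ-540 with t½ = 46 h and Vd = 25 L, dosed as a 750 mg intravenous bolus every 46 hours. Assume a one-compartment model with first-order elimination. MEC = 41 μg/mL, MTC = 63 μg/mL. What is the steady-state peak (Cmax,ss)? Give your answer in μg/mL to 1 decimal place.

τ = 46 h = 1 half-life, so f = (1/2)^1 = 0.5.
Accumulation ratio R = 1/(1 − f) = 1/0.5 = 2/1.
Single-dose peak C₀ = D/Vd = 750/25 = 30 μg/mL.
Steady-state peak Cmax,ss = C₀·R = 30 × 2/1 ≈ 60.000 μg/mL.
Peak 60.0 μg/mL vs MTC 63 μg/mL: below toxic threshold.

60.0 μg/mL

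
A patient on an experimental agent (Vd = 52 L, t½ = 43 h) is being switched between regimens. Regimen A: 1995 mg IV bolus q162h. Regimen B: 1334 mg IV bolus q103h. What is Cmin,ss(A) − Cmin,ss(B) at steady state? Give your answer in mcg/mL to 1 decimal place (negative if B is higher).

-3.0 mcg/mL

Regimen A: f = (1/2)^(162/43) ≈ 0.0734; Cmin,ss = (1995/52)·f/(1−f) ≈ 3.039 mcg/mL.
Regimen B: f = (1/2)^(103/43) ≈ 0.1901; Cmin,ss = (1334/52)·f/(1−f) ≈ 6.021 mcg/mL.
Difference ≈ 3.039 − 6.021 ≈ -2.982 mcg/mL.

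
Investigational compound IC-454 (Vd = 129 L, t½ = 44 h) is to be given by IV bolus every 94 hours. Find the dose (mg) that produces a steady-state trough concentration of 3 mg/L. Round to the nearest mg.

τ/t½ = 94/44 ≈ 2.1364, so f = (1/2)^(94/44) ≈ 0.227452.
Cmin,ss = (D/Vd)·f/(1−f), so D = Cmin,ss·Vd·(1−f)/f.
D = 3 × 129 × (1−f)/f ≈ 3 × 129 × 3.39653 ≈ 1314.46 mg.

1314 mg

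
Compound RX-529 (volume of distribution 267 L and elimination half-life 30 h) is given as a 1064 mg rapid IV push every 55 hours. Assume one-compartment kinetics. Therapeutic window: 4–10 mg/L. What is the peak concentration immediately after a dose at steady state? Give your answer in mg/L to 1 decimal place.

5.5 mg/L

k = ln2/t½ = ln2/30 ≈ 0.023105 h⁻¹; fraction remaining f = e^(−kτ) = e^(−0.023105×55) ≈ 0.2806.
At steady state, accumulation factor R = 1/(1 − e^(−kτ)) ≈ 1.3900.
Single-dose peak C₀ = D/Vd = 1064/267 ≈ 3.985 mg/L.
Steady-state peak Cmax,ss = C₀·R ≈ 3.985 × 1.3900 ≈ 5.539 mg/L.
Peak 5.5 mg/L vs MTC 10 mg/L: below toxic threshold.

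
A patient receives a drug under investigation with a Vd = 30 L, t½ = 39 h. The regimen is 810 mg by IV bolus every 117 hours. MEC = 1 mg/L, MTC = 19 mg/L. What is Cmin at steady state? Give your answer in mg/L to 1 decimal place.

3.9 mg/L

τ = 117 h = 3 half-lives, so f = (1/2)^3 = 0.125.
At steady state, R = 1/(1 − 0.125) = 8/7.
Single-dose peak C₀ = D/Vd = 810/30 = 27 mg/L.
Steady-state peak Cmax,ss = C₀·R = 27 × 8/7 ≈ 30.857 mg/L.
Steady-state trough Cmin,ss = Cmax,ss·f ≈ 30.857 × 0.125 ≈ 3.857 mg/L.
Trough 3.9 mg/L vs MEC 1 mg/L: adequate.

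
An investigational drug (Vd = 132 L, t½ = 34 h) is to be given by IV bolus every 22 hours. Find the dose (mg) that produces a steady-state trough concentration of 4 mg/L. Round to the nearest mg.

τ/t½ = 22/34 ≈ 0.64706, so f = (1/2)^(22/34) ≈ 0.638581.
Cmin,ss = (D/Vd)·f/(1−f), so D = Cmin,ss·Vd·(1−f)/f.
D = 4 × 132 × (1−f)/f ≈ 4 × 132 × 0.56597 ≈ 298.83 mg.

299 mg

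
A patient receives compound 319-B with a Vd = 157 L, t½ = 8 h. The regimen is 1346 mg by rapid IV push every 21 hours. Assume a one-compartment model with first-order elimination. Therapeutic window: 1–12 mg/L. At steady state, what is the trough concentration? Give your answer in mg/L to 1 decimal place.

1.7 mg/L

Over one 21-h interval, 21/8 ≈ 2.625 half-lives elapse, leaving f ≈ 0.1621 of each dose.
Accumulation ratio R = 1/(1 − f) ≈ 1/0.8379 ≈ 1.1935.
Each bolus raises the concentration by D/Vd = 1346/157 ≈ 8.573 mg/L.
Cmax,ss = C₀/(1 − f) ≈ 8.573/0.8379 ≈ 10.232 mg/L.
Steady-state trough Cmin,ss = Cmax,ss·f ≈ 10.232 × 0.1621 ≈ 1.659 mg/L.
Trough 1.7 mg/L vs MEC 1 mg/L: adequate.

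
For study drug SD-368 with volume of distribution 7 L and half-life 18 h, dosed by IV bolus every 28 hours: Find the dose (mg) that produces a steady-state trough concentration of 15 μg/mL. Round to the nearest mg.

204 mg

τ/t½ = 28/18 ≈ 1.5556, so f = (1/2)^(28/18) ≈ 0.340198.
Cmin,ss = (D/Vd)·f/(1−f), so D = Cmin,ss·Vd·(1−f)/f.
D = 15 × 7 × (1−f)/f ≈ 15 × 7 × 1.93946 ≈ 203.64 mg.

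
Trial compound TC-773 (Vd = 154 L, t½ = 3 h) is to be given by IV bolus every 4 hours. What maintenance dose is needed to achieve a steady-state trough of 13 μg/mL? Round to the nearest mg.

3043 mg

τ/t½ = 4/3 ≈ 1.3333, so f = (1/2)^(4/3) ≈ 0.396850.
Cmin,ss = (D/Vd)·f/(1−f), so D = Cmin,ss·Vd·(1−f)/f.
D = 13 × 154 × (1−f)/f ≈ 13 × 154 × 1.51984 ≈ 3042.72 mg.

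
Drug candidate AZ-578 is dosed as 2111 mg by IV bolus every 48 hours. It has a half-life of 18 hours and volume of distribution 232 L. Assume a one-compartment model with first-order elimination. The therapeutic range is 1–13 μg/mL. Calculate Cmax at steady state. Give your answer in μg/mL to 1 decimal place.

τ/t½ = 48/18 ≈ 2.6667, so fraction remaining f = (1/2)^(48/18) ≈ 0.1575.
Accumulation ratio R = 1/(1 − f) ≈ 1/0.8425 ≈ 1.1869.
Single-dose peak C₀ = D/Vd = 2111/232 ≈ 9.099 μg/mL.
Steady-state peak Cmax,ss = C₀·R ≈ 9.099 × 1.1869 ≈ 10.800 μg/mL.
Peak 10.8 μg/mL vs MTC 13 μg/mL: below toxic threshold.

10.8 μg/mL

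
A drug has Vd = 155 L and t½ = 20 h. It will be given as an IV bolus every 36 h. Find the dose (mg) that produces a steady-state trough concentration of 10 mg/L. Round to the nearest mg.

τ/t½ = 36/20 ≈ 1.8, so f = (1/2)^(36/20) ≈ 0.287175.
Cmin,ss = (D/Vd)·f/(1−f), so D = Cmin,ss·Vd·(1−f)/f.
D = 10 × 155 × (1−f)/f ≈ 10 × 155 × 2.48220 ≈ 3847.41 mg.

3847 mg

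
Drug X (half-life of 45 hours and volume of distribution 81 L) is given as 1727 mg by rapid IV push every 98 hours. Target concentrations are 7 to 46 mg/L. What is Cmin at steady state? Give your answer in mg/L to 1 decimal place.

τ/t½ = 98/45 ≈ 2.1778, so fraction remaining f = (1/2)^(98/45) ≈ 0.2210.
Each bolus raises the concentration by D/Vd = 1727/81 ≈ 21.321 mg/L.
Steady-state trough Cmin,ss = C₀·f/(1−f) ≈ 21.321 × 0.2210/0.7790 ≈ 6.049 mg/L.
Trough 6.0 mg/L vs MEC 7 mg/L: subtherapeutic.

6.0 mg/L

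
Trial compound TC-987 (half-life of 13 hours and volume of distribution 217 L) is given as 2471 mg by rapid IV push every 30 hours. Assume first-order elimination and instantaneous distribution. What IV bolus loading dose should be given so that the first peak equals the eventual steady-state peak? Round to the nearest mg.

f = (1/2)^(30/13) ≈ 0.201983; accumulation ratio R = 1/(1−f) ≈ 1.25311.
Loading dose to hit Cmax,ss on first dose: D_load = D_maint·R ≈ 2471 × 1.25311 ≈ 3096.43 mg.

3096 mg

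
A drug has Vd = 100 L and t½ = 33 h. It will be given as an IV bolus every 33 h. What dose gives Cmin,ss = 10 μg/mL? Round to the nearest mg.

1000 mg

τ/t½ = 33/33 ≈ 1, so f = (1/2)^(33/33) ≈ 0.500000.
Cmin,ss = (D/Vd)·f/(1−f), so D = Cmin,ss·Vd·(1−f)/f.
D = 10 × 100 × (1−f)/f ≈ 10 × 100 × 1.00000 ≈ 1000.00 mg.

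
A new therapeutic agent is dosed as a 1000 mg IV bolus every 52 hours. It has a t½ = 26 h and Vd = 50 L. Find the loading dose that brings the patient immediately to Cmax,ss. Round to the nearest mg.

f = (1/2)^(52/26) ≈ 0.250000; accumulation ratio R = 1/(1−f) ≈ 1.33333.
Loading dose to hit Cmax,ss on first dose: D_load = D_maint·R ≈ 1000 × 1.33333 ≈ 1333.33 mg.

1333 mg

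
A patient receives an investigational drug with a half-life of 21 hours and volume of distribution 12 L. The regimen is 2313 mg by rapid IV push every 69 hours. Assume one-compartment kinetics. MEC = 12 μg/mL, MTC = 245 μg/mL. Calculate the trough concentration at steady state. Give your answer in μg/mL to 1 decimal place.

22.0 μg/mL

τ/t½ = 69/21 ≈ 3.2857, so fraction remaining f = (1/2)^(69/21) ≈ 0.1025.
At steady state, accumulation factor R = 1/(1 − e^(−kτ)) ≈ 1.1142.
Each bolus raises the concentration by D/Vd = 2313/12 ≈ 192.750 μg/mL.
Cmax,ss = C₀/(1 − f) ≈ 192.750/0.8975 ≈ 214.763 μg/mL.
One interval later, Cmin,ss = Cmax,ss·e^(−kτ) ≈ 214.763 × 0.1025 ≈ 22.013 μg/mL.
Trough 22.0 μg/mL vs MEC 12 μg/mL: adequate.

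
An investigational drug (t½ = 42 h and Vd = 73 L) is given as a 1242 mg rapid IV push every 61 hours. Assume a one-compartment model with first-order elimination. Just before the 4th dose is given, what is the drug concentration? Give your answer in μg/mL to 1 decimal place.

9.3 μg/mL

f = (1/2)^(τ/t½) = (1/2)^(61/42) ≈ 0.3654.
C₀ = D/Vd = 1242/73 ≈ 17.014 μg/mL.
Before the 4th dose, 3 doses have been given. Superposition: Cmin = C₀·(f + f² + … + f^3).
≈ 17.014 × (0.3654 + 0.1335 + 0.0488) ≈ 17.014 × 0.5477 ≈ 9.319 μg/mL.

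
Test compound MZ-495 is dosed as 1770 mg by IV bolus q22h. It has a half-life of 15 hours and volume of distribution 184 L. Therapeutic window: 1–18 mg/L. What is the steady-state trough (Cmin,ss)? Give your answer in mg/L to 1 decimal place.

5.5 mg/L

Over one 22-h interval, 22/15 ≈ 1.4667 half-lives elapse, leaving f ≈ 0.3618 of each dose.
Single-dose peak C₀ = D/Vd = 1770/184 ≈ 9.620 mg/L.
Steady-state trough Cmin,ss = C₀·f/(1−f) ≈ 9.620 × 0.3618/0.6382 ≈ 5.454 mg/L.
Trough 5.5 mg/L vs MEC 1 mg/L: adequate.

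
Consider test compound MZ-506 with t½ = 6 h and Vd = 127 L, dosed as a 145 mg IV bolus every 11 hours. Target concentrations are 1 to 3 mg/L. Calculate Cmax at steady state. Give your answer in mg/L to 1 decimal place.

τ/t½ = 11/6 ≈ 1.8333, so fraction remaining f = (1/2)^(11/6) ≈ 0.2806.
Accumulation ratio R = 1/(1 − f) ≈ 1/0.7194 ≈ 1.3900.
Each bolus raises the concentration by D/Vd = 145/127 ≈ 1.142 mg/L.
Cmax,ss = C₀/(1 − f) ≈ 1.142/0.7194 ≈ 1.587 mg/L.
Peak 1.6 mg/L vs MTC 3 mg/L: below toxic threshold.

1.6 mg/L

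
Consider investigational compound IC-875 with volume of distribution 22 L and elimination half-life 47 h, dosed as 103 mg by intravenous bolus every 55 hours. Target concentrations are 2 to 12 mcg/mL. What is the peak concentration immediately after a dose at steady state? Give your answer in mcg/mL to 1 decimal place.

Over one 55-h interval, 55/47 ≈ 1.1702 half-lives elapse, leaving f ≈ 0.4444 of each dose.
At steady state, accumulation factor R = 1/(1 − e^(−kτ)) ≈ 1.7999.
Each bolus raises the concentration by D/Vd = 103/22 ≈ 4.682 mcg/mL.
Steady-state peak Cmax,ss = C₀·R ≈ 4.682 × 1.7999 ≈ 8.427 mcg/mL.
Peak 8.4 mcg/mL vs MTC 12 mcg/mL: below toxic threshold.

8.4 mcg/mL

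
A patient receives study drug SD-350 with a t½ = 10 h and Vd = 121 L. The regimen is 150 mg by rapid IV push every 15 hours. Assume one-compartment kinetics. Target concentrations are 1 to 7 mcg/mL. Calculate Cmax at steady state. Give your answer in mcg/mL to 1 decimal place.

Over one 15-h interval, 15/10 ≈ 1.5 half-lives elapse, leaving f ≈ 0.3536 of each dose.
At steady state, accumulation factor R = 1/(1 − e^(−kτ)) ≈ 1.5470.
Single-dose peak C₀ = D/Vd = 150/121 ≈ 1.240 mcg/mL.
Steady-state peak Cmax,ss = C₀·R ≈ 1.240 × 1.5470 ≈ 1.918 mcg/mL.
Peak 1.9 mcg/mL vs MTC 7 mcg/mL: below toxic threshold.

1.9 mcg/mL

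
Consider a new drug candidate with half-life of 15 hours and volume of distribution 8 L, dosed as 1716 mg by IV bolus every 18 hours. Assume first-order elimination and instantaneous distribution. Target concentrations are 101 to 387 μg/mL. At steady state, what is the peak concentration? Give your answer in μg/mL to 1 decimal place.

Over one 18-h interval, 18/15 ≈ 1.2 half-lives elapse, leaving f ≈ 0.4353 of each dose.
Accumulation ratio R = 1/(1 − f) ≈ 1/0.5647 ≈ 1.7709.
Single-dose peak C₀ = D/Vd = 1716/8 ≈ 214.500 μg/mL.
Cmax,ss = C₀/(1 − f) ≈ 214.500/0.5647 ≈ 379.848 μg/mL.
Peak 379.8 μg/mL vs MTC 387 μg/mL: below toxic threshold.

379.8 μg/mL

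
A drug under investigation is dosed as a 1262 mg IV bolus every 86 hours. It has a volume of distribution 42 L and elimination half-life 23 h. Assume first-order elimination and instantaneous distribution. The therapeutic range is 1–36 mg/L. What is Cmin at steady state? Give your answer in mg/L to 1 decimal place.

2.4 mg/L

k = ln2/t½ = ln2/23 ≈ 0.030137 h⁻¹; fraction remaining f = e^(−kτ) = e^(−0.030137×86) ≈ 0.0749.
Single-dose peak C₀ = D/Vd = 1262/42 ≈ 30.048 mg/L.
Steady-state trough Cmin,ss = C₀·f/(1−f) ≈ 30.048 × 0.0749/0.9251 ≈ 2.433 mg/L.
Trough 2.4 mg/L vs MEC 1 mg/L: adequate.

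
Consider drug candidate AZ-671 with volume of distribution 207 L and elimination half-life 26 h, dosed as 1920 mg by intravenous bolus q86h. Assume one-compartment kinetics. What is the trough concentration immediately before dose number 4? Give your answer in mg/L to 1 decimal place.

1.0 mg/L

f = (1/2)^(τ/t½) = (1/2)^(86/26) ≈ 0.1010.
C₀ = D/Vd = 1920/207 ≈ 9.275 mg/L.
Before the 4th dose, 3 doses have been given. Superposition: Cmin = C₀·(f + f² + … + f^3).
≈ 9.275 × (0.1010 + 0.0102 + 0.0010) ≈ 9.275 × 0.1122 ≈ 1.041 mg/L.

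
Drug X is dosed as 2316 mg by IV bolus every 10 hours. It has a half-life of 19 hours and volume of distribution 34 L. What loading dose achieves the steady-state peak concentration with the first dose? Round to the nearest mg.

f = (1/2)^(10/19) ≈ 0.694326; accumulation ratio R = 1/(1−f) ≈ 3.27146.
Loading dose to hit Cmax,ss on first dose: D_load = D_maint·R ≈ 2316 × 3.27146 ≈ 7576.70 mg.

7577 mg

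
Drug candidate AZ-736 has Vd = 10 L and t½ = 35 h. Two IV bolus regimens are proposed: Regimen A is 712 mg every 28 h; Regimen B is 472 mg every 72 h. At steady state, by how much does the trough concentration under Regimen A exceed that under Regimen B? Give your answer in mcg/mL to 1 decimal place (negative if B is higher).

81.1 mcg/mL

Regimen A: f = (1/2)^(28/35) ≈ 0.5743; Cmin,ss = (712/10)·f/(1−f) ≈ 96.054 mcg/mL.
Regimen B: f = (1/2)^(72/35) ≈ 0.2403; Cmin,ss = (472/10)·f/(1−f) ≈ 14.930 mcg/mL.
Difference ≈ 96.054 − 14.930 ≈ 81.124 mcg/mL.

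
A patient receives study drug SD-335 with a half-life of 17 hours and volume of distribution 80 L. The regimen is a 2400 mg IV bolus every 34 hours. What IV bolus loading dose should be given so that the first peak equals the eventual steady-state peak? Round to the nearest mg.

3200 mg

f = (1/2)^(34/17) ≈ 0.250000; accumulation ratio R = 1/(1−f) ≈ 1.33333.
Loading dose to hit Cmax,ss on first dose: D_load = D_maint·R ≈ 2400 × 1.33333 ≈ 3199.99 mg.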